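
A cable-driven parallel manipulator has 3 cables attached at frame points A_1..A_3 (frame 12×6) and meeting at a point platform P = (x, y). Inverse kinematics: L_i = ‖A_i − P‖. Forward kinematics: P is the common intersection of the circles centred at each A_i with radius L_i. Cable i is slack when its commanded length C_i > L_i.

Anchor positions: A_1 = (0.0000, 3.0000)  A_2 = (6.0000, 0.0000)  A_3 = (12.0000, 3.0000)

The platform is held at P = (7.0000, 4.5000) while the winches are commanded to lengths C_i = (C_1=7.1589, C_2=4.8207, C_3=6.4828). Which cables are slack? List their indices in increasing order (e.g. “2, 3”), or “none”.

2, 3

i=1: geometric 7.1589 vs commanded 7.1589 ⇒ taut
i=2: geometric 4.6098 vs commanded 4.8207 ⇒ slack
i=3: geometric 5.2202 vs commanded 6.4828 ⇒ slack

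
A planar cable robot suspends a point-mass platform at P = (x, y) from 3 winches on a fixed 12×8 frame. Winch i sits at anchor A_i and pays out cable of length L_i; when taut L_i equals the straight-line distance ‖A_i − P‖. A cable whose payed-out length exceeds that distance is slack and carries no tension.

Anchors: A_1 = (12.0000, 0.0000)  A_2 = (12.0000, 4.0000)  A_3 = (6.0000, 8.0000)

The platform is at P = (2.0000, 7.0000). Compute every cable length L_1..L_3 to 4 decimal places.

(12.2066, 10.4403, 4.1231)

L_1 = √((12.0000−2.0000)² + (0.0000−7.0000)²) = 12.2066
L_2 = √((12.0000−2.0000)² + (4.0000−7.0000)²) = 10.4403
L_3 = √((6.0000−2.0000)² + (8.0000−7.0000)²) = 4.1231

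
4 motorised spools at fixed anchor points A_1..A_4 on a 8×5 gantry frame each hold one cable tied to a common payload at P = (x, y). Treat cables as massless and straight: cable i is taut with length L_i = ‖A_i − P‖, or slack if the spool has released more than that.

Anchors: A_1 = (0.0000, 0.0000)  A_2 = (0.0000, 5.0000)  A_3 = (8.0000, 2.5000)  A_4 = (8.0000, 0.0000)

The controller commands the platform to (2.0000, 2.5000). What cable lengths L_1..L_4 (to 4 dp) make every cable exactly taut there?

(3.2016, 3.2016, 6.0000, 6.5000)

L_1: Δ = A_1−P = (-2.0000, -2.5000) → ‖Δ‖ = √10.2500 = 3.2016
L_2: Δ = A_2−P = (-2.0000, 2.5000) → ‖Δ‖ = √10.2500 = 3.2016
L_3: Δ = A_3−P = (6.0000, 0.0000) → ‖Δ‖ = √36.0000 = 6.0000
L_4: Δ = A_4−P = (6.0000, -2.5000) → ‖Δ‖ = √42.2500 = 6.5000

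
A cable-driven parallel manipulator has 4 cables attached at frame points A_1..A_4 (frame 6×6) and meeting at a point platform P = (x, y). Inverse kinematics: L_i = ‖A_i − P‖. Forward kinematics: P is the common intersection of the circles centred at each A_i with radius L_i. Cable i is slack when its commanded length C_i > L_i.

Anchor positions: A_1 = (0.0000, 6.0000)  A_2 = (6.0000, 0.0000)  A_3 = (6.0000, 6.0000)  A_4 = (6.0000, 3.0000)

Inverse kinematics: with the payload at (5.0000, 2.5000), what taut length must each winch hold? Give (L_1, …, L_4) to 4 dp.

cable 1: Δx=-5.0000, Δy=3.5000; L_1 = √(Δx²+Δy²) = 6.1033
cable 2: Δx=1.0000, Δy=-2.5000; L_2 = √(Δx²+Δy²) = 2.6926
cable 3: Δx=1.0000, Δy=3.5000; L_3 = √(Δx²+Δy²) = 3.6401
cable 4: Δx=1.0000, Δy=0.5000; L_4 = √(Δx²+Δy²) = 1.1180

(6.1033, 2.6926, 3.6401, 1.1180)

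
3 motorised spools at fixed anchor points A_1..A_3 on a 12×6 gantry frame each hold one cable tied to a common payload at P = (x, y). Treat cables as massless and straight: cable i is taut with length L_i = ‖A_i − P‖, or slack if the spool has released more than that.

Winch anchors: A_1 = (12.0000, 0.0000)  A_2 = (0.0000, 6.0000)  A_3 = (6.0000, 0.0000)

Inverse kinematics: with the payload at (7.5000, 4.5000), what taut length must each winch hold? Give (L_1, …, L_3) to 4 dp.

L_1: Δ = A_1−P = (4.5000, -4.5000) → ‖Δ‖ = √40.5000 = 6.3640
L_2: Δ = A_2−P = (-7.5000, 1.5000) → ‖Δ‖ = √58.5000 = 7.6485
L_3: Δ = A_3−P = (-1.5000, -4.5000) → ‖Δ‖ = √22.5000 = 4.7434

(6.3640, 7.6485, 4.7434)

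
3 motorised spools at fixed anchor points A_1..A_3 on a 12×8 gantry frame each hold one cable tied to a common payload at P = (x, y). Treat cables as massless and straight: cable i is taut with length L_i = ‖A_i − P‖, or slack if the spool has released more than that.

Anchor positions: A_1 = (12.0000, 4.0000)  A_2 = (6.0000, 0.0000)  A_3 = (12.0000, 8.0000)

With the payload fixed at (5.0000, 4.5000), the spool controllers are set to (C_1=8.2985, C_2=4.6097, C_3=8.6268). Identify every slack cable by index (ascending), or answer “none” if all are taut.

1, 3

i=1: geometric 7.0178 vs commanded 8.2985 ⇒ slack
i=2: geometric 4.6098 vs commanded 4.6097 ⇒ taut
i=3: geometric 7.8262 vs commanded 8.6268 ⇒ slack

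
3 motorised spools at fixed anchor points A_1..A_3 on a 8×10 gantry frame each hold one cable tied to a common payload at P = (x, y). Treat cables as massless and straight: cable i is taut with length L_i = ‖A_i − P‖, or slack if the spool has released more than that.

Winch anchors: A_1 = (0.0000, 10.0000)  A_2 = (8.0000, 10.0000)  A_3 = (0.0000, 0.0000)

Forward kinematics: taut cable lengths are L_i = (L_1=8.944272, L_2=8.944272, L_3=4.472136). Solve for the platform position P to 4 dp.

(4.0000, 2.0000)

each cable: (A_i−P)·(A_i−P) = L_i²; let c_i = ‖A_i‖²−L_i²
c_1 = 0.0000+100.0000−80.0000 = 20.0000
row 1: -16.0000x + 0.0000y = -64.0000  (c_2=84.0000)
row 2: 0.0000x + 20.0000y = 40.0000  (c_3=-20.0000)
Cramer on rows 1–2 → x = 4.0000, y = 2.0000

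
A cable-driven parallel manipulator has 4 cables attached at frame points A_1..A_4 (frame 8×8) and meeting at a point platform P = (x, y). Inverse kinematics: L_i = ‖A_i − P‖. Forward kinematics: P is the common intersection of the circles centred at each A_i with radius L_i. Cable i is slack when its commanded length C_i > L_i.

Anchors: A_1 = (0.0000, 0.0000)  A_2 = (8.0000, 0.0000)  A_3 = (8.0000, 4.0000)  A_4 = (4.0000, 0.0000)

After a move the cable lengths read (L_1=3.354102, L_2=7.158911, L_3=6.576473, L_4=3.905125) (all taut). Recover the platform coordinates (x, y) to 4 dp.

(1.5000, 3.0000)

expand ‖A_i−P‖²=L_i² and subtract eq 1 (q_i ≔ ‖A_i‖²−L_i²)
q_1 = 0.0000+0.0000−11.2500 = -11.2500
eq1−eq2 → [-16.0000  0.0000]·P = -24.0000
eq1−eq3 → [-16.0000  -8.0000]·P = -48.0000
eq1−eq4 → [-8.0000  0.0000]·P = -12.0000
2×2 solve → P = (1.5000, 3.0000)
check cable 4: ‖A_4−P‖² = 15.2500 ≈ L_4² = 15.2500 ✓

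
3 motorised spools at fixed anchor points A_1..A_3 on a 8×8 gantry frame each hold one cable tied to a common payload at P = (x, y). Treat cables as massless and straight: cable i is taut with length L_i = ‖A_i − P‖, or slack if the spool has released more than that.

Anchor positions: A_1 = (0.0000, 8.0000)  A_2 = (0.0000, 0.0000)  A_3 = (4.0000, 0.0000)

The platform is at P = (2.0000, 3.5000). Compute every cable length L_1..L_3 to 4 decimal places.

cable 1: Δx=-2.0000, Δy=4.5000; L_1 = √(Δx²+Δy²) = 4.9244
cable 2: Δx=-2.0000, Δy=-3.5000; L_2 = √(Δx²+Δy²) = 4.0311
cable 3: Δx=2.0000, Δy=-3.5000; L_3 = √(Δx²+Δy²) = 4.0311

(4.9244, 4.0311, 4.0311)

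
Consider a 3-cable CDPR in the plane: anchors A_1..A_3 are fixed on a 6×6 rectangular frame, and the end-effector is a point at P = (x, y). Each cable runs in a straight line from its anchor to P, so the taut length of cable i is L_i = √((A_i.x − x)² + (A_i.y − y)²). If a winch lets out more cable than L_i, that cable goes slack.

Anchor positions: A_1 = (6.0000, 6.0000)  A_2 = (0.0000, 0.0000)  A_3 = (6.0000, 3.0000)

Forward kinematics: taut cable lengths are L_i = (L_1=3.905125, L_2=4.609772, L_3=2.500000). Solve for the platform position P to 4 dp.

expand ‖A_i−P‖²=L_i² and subtract eq 1 (c_i ≔ ‖A_i‖²−L_i²)
c_1 = 36.0000+36.0000−15.2500 = 56.7500
eq1−eq2 → [12.0000  12.0000]·P = 78.0000
eq1−eq3 → [0.0000  6.0000]·P = 18.0000
2×2 solve → P = (3.5000, 3.0000)

(3.5000, 3.0000)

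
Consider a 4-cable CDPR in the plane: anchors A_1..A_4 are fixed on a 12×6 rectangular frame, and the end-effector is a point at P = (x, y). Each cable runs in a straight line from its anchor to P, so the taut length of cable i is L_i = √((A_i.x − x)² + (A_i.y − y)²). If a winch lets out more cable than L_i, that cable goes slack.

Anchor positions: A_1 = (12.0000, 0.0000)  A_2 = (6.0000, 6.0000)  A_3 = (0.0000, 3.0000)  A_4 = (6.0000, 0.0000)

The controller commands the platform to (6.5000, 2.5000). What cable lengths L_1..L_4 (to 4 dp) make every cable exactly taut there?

L_1: Δ = A_1−P = (5.5000, -2.5000) → ‖Δ‖ = √36.5000 = 6.0415
L_2: Δ = A_2−P = (-0.5000, 3.5000) → ‖Δ‖ = √12.5000 = 3.5355
L_3: Δ = A_3−P = (-6.5000, 0.5000) → ‖Δ‖ = √42.5000 = 6.5192
L_4: Δ = A_4−P = (-0.5000, -2.5000) → ‖Δ‖ = √6.5000 = 2.5495

(6.0415, 3.5355, 6.5192, 2.5495)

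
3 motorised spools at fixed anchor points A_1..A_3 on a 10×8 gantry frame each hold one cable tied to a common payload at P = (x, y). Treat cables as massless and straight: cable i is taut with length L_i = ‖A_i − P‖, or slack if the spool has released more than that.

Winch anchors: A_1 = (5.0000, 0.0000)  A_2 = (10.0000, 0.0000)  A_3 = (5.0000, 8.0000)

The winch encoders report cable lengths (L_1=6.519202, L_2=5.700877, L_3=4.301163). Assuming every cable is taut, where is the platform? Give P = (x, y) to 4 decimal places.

each cable: (A_i−P)·(A_i−P) = L_i²; let k_i = ‖A_i‖²−L_i²
k_1 = 25.0000+0.0000−42.5000 = -17.5000
row 1: -10.0000x + 0.0000y = -85.0000  (k_2=67.5000)
row 2: 0.0000x − 16.0000y = -88.0000  (k_3=70.5000)
Cramer on rows 1–2 → x = 8.5000, y = 5.5000

(8.5000, 5.5000)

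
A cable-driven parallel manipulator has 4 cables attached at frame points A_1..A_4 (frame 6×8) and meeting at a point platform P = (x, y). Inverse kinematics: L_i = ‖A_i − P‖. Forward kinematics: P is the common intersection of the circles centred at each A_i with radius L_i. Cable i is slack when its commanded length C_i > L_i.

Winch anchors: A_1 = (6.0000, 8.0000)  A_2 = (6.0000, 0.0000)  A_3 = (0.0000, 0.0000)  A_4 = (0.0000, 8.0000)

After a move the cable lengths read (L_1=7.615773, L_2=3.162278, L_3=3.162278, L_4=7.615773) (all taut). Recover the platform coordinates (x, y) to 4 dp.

each cable: (A_i−P)·(A_i−P) = L_i²; let c_i = ‖A_i‖²−L_i²
c_1 = 36.0000+64.0000−58.0000 = 42.0000
row 1: 0.0000x + 16.0000y = 16.0000  (c_2=26.0000)
row 2: 12.0000x + 16.0000y = 52.0000  (c_3=-10.0000)
row 3: 12.0000x + 0.0000y = 36.0000  (c_4=6.0000)
Cramer on rows 1–2 → x = 3.0000, y = 1.0000
check cable 4: ‖A_4−P‖² = 58.0000 ≈ L_4² = 58.0000 ✓

(3.0000, 1.0000)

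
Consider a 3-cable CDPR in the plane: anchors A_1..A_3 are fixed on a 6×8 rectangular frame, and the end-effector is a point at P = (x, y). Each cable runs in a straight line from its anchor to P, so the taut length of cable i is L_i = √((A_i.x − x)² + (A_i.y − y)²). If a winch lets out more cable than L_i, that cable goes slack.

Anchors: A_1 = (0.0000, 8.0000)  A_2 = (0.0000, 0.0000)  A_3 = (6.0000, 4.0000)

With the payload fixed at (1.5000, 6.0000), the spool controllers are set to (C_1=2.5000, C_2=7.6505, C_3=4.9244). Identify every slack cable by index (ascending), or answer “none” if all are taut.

cable 1: √((-1.5000)²+(2.0000)²)=2.5000, C_1=2.5000: taut
cable 2: √((-1.5000)²+(-6.0000)²)=6.1847, C_2=7.6505: slack
cable 3: √((4.5000)²+(-2.0000)²)=4.9244, C_3=4.9244: taut

2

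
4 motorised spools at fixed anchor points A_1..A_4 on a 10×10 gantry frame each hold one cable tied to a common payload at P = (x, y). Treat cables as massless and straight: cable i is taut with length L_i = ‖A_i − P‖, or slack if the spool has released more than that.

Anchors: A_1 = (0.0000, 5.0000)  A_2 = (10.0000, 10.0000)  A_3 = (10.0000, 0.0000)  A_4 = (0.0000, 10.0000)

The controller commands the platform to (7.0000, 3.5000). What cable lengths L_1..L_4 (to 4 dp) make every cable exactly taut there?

L_1: Δ = A_1−P = (-7.0000, 1.5000) → ‖Δ‖ = √51.2500 = 7.1589
L_2: Δ = A_2−P = (3.0000, 6.5000) → ‖Δ‖ = √51.2500 = 7.1589
L_3: Δ = A_3−P = (3.0000, -3.5000) → ‖Δ‖ = √21.2500 = 4.6098
L_4: Δ = A_4−P = (-7.0000, 6.5000) → ‖Δ‖ = √91.2500 = 9.5525

(7.1589, 7.1589, 4.6098, 9.5525)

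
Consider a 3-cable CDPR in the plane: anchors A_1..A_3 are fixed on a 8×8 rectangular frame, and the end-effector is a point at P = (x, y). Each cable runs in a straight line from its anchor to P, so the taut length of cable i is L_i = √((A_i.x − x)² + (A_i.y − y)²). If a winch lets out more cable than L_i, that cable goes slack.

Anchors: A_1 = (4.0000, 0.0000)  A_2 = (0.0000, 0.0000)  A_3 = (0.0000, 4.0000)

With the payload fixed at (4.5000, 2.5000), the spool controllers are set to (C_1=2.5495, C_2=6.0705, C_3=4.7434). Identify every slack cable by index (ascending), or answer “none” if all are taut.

i=1: geometric 2.5495 vs commanded 2.5495 ⇒ taut
i=2: geometric 5.1478 vs commanded 6.0705 ⇒ slack
i=3: geometric 4.7434 vs commanded 4.7434 ⇒ taut

2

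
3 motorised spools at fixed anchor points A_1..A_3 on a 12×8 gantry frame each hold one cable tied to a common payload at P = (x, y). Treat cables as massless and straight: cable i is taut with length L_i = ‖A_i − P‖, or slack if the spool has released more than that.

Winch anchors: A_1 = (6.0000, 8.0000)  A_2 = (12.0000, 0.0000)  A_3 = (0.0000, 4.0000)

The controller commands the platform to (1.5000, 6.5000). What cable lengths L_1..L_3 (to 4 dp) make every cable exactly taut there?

(4.7434, 12.3491, 2.9155)

L_1 = √((6.0000−1.5000)² + (8.0000−6.5000)²) = 4.7434
L_2 = √((12.0000−1.5000)² + (0.0000−6.5000)²) = 12.3491
L_3 = √((0.0000−1.5000)² + (4.0000−6.5000)²) = 2.9155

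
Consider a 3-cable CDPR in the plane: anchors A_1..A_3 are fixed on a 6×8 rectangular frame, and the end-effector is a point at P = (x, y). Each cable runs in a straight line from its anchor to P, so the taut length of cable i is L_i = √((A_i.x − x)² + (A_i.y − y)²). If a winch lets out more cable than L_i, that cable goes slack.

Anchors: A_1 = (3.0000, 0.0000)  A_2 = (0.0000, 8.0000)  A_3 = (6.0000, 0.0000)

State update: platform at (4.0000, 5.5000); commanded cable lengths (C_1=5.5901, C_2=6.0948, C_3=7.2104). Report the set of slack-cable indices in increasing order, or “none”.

2, 3

i=1: geometric 5.5902 vs commanded 5.5901 ⇒ taut
i=2: geometric 4.7170 vs commanded 6.0948 ⇒ slack
i=3: geometric 5.8523 vs commanded 7.2104 ⇒ slack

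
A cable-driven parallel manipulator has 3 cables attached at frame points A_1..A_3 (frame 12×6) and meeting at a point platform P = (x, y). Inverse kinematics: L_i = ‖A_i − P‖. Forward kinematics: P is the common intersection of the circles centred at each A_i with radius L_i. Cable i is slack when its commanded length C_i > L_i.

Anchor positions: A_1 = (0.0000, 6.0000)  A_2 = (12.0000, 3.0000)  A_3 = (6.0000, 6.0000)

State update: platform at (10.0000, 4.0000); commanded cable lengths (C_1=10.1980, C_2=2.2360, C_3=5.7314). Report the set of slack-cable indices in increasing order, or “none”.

cable 1: √((-10.0000)²+(2.0000)²)=10.1980, C_1=10.1980: taut
cable 2: √((2.0000)²+(-1.0000)²)=2.2361, C_2=2.2360: taut
cable 3: √((-4.0000)²+(2.0000)²)=4.4721, C_3=5.7314: slack

3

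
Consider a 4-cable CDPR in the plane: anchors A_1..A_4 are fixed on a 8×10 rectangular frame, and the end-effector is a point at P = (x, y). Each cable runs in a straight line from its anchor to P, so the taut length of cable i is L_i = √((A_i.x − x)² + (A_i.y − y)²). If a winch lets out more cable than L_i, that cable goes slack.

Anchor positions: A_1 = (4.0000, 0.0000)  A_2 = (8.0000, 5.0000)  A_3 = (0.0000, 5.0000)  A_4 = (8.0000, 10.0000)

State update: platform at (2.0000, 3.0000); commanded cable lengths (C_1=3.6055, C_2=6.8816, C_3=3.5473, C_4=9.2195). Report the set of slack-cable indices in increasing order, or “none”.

i=1: geometric 3.6056 vs commanded 3.6055 ⇒ taut
i=2: geometric 6.3246 vs commanded 6.8816 ⇒ slack
i=3: geometric 2.8284 vs commanded 3.5473 ⇒ slack
i=4: geometric 9.2195 vs commanded 9.2195 ⇒ taut

2, 3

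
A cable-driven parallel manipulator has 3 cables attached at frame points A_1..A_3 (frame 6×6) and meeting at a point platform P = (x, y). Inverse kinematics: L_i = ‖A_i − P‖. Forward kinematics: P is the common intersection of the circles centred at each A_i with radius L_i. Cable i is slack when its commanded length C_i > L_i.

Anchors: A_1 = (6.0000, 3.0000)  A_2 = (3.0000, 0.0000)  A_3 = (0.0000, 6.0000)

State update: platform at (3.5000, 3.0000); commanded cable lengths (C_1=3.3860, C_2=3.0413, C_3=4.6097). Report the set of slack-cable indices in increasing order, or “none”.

1

i=1: geometric 2.5000 vs commanded 3.3860 ⇒ slack
i=2: geometric 3.0414 vs commanded 3.0413 ⇒ taut
i=3: geometric 4.6098 vs commanded 4.6097 ⇒ taut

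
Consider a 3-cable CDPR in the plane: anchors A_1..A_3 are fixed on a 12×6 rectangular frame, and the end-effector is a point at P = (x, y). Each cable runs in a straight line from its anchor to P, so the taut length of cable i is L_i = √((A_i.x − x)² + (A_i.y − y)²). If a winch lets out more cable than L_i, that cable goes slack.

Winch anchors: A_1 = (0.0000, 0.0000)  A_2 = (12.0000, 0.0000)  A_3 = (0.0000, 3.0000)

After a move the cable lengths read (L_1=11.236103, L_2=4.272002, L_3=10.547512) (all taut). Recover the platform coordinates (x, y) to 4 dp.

(10.5000, 4.0000)

each cable: (A_i−P)·(A_i−P) = L_i²; let c_i = ‖A_i‖²−L_i²
c_1 = 0.0000+0.0000−126.2500 = -126.2500
row 1: -24.0000x + 0.0000y = -252.0000  (c_2=125.7500)
row 2: 0.0000x − 6.0000y = -24.0000  (c_3=-102.2500)
Cramer on rows 1–2 → x = 10.5000, y = 4.0000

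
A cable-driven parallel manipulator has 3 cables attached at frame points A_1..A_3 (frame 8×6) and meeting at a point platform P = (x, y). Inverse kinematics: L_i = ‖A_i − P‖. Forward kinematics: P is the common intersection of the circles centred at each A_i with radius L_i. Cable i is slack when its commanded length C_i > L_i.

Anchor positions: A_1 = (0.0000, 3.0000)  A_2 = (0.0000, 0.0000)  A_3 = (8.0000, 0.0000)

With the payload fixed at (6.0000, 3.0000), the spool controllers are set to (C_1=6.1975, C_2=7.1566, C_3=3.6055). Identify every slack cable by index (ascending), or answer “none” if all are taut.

1, 2

cable 1: √((-6.0000)²+(0.0000)²)=6.0000, C_1=6.1975: slack
cable 2: √((-6.0000)²+(-3.0000)²)=6.7082, C_2=7.1566: slack
cable 3: √((2.0000)²+(-3.0000)²)=3.6056, C_3=3.6055: taut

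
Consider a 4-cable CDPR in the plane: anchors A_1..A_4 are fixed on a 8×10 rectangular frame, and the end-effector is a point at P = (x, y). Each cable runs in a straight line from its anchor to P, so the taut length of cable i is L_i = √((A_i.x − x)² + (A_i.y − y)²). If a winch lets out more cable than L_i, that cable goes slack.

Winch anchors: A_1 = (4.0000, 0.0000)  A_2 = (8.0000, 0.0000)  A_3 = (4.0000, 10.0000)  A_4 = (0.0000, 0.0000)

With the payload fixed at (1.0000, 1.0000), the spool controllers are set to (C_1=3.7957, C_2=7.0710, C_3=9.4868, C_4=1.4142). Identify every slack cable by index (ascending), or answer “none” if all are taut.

i=1: geometric 3.1623 vs commanded 3.7957 ⇒ slack
i=2: geometric 7.0711 vs commanded 7.0710 ⇒ taut
i=3: geometric 9.4868 vs commanded 9.4868 ⇒ taut
i=4: geometric 1.4142 vs commanded 1.4142 ⇒ taut

1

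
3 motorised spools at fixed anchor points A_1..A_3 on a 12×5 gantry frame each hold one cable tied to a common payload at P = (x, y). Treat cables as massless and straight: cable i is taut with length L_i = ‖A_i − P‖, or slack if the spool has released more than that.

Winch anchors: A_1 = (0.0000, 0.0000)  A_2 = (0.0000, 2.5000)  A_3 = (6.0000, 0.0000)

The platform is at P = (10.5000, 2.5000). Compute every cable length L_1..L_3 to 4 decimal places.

(10.7935, 10.5000, 5.1478)

L_1 = √((0.0000−10.5000)² + (0.0000−2.5000)²) = 10.7935
L_2 = √((0.0000−10.5000)² + (2.5000−2.5000)²) = 10.5000
L_3 = √((6.0000−10.5000)² + (0.0000−2.5000)²) = 5.1478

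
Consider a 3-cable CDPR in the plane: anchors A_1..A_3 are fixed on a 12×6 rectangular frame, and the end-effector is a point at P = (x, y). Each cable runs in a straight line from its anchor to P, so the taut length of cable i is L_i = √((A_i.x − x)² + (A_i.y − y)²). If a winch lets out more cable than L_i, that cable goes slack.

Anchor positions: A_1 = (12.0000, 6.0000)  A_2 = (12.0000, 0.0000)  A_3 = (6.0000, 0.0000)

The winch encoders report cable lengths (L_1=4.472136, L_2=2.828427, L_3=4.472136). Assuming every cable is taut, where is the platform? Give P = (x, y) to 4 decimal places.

(10.0000, 2.0000)

each cable: (A_i−P)·(A_i−P) = L_i²; let q_i = ‖A_i‖²−L_i²
q_1 = 144.0000+36.0000−20.0000 = 160.0000
row 1: 0.0000x + 12.0000y = 24.0000  (q_2=136.0000)
row 2: 12.0000x + 12.0000y = 144.0000  (q_3=16.0000)
Cramer on rows 1–2 → x = 10.0000, y = 2.0000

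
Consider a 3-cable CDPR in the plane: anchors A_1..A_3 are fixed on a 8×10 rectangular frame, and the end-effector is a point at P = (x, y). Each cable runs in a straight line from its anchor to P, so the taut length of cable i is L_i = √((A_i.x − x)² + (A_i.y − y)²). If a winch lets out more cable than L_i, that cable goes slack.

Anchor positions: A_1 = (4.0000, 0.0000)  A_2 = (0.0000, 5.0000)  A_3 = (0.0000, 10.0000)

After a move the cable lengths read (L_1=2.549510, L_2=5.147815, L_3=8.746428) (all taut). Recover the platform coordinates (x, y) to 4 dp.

(4.5000, 2.5000)

expand ‖A_i−P‖²=L_i² and subtract eq 1 (q_i ≔ ‖A_i‖²−L_i²)
q_1 = 16.0000+0.0000−6.5000 = 9.5000
eq1−eq2 → [8.0000  -10.0000]·P = 11.0000
eq1−eq3 → [8.0000  -20.0000]·P = -14.0000
2×2 solve → P = (4.5000, 2.5000)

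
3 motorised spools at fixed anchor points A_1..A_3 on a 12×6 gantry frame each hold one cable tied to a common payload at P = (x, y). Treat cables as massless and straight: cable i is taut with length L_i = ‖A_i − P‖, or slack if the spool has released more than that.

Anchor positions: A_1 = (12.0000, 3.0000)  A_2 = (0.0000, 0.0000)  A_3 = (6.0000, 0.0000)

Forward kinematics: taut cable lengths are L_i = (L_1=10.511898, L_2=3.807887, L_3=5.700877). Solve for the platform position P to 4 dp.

expand ‖A_i−P‖²=L_i² and subtract eq 1 (k_i ≔ ‖A_i‖²−L_i²)
k_1 = 144.0000+9.0000−110.5000 = 42.5000
eq1−eq2 → [24.0000  6.0000]·P = 57.0000
eq1−eq3 → [12.0000  6.0000]·P = 39.0000
2×2 solve → P = (1.5000, 3.5000)

(1.5000, 3.5000)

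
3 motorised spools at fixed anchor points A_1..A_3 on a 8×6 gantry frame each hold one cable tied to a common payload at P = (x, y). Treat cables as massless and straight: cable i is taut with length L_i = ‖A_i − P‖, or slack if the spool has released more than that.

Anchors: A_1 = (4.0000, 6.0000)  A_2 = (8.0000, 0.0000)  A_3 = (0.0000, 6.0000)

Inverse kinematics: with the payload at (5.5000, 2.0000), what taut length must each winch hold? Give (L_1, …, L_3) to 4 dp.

(4.2720, 3.2016, 6.8007)

L_1: Δ = A_1−P = (-1.5000, 4.0000) → ‖Δ‖ = √18.2500 = 4.2720
L_2: Δ = A_2−P = (2.5000, -2.0000) → ‖Δ‖ = √10.2500 = 3.2016
L_3: Δ = A_3−P = (-5.5000, 4.0000) → ‖Δ‖ = √46.2500 = 6.8007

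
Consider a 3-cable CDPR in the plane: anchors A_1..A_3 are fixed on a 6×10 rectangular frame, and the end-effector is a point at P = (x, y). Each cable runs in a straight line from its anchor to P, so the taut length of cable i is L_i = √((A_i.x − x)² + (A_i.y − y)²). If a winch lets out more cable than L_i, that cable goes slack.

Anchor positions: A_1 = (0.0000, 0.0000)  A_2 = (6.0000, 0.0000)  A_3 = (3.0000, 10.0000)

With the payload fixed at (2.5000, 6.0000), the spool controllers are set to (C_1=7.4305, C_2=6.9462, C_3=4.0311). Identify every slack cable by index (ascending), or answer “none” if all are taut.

1

cable 1: L_1 = ‖A_1−P‖ = 6.5000;  C_1 = 7.4305 → slack
cable 2: L_2 = ‖A_2−P‖ = 6.9462;  C_2 = 6.9462 → taut
cable 3: L_3 = ‖A_3−P‖ = 4.0311;  C_3 = 4.0311 → taut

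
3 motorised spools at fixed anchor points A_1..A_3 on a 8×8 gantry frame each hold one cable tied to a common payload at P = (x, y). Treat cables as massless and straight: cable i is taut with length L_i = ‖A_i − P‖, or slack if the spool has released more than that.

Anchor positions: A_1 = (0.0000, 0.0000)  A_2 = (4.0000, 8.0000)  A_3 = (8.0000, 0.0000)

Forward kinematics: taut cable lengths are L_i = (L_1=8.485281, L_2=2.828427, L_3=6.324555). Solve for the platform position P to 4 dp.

(6.0000, 6.0000)

circle eqns → linear via eq_j − eq_1; set c_j = A_j·A_j − L_j²
c_1 = 0.0000+0.0000−72.0000 = -72.0000
-8.0000·x − 16.0000·y = c_1−c_2 = -144.0000
-16.0000·x + 0.0000·y = c_1−c_3 = -96.0000
solve first two rows → x=6.0000, y=6.0000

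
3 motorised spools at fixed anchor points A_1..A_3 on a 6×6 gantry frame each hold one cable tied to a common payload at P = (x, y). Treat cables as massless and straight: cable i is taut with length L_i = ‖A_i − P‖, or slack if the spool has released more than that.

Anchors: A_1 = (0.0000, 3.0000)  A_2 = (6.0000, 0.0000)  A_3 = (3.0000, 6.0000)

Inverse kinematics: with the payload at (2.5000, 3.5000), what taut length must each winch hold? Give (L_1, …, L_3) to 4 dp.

cable 1: Δx=-2.5000, Δy=-0.5000; L_1 = √(Δx²+Δy²) = 2.5495
cable 2: Δx=3.5000, Δy=-3.5000; L_2 = √(Δx²+Δy²) = 4.9497
cable 3: Δx=0.5000, Δy=2.5000; L_3 = √(Δx²+Δy²) = 2.5495

(2.5495, 4.9497, 2.5495)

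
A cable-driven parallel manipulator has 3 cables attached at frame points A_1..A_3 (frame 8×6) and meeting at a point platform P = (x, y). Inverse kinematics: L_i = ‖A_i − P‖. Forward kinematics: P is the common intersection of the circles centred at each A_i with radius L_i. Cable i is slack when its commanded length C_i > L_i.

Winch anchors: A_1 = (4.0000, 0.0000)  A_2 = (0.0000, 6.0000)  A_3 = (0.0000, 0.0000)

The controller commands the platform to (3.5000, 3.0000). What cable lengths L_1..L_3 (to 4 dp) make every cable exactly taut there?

(3.0414, 4.6098, 4.6098)

L_1: Δ = A_1−P = (0.5000, -3.0000) → ‖Δ‖ = √9.2500 = 3.0414
L_2: Δ = A_2−P = (-3.5000, 3.0000) → ‖Δ‖ = √21.2500 = 4.6098
L_3: Δ = A_3−P = (-3.5000, -3.0000) → ‖Δ‖ = √21.2500 = 4.6098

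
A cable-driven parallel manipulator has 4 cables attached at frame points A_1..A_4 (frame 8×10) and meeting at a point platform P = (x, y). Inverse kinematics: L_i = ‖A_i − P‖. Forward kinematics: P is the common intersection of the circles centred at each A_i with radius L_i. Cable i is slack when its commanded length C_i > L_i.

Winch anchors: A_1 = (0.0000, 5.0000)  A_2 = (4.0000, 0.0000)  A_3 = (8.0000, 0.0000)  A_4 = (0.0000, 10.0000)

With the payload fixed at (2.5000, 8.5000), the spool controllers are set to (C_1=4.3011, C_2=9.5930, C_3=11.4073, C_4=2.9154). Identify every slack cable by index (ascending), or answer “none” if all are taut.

cable 1: √((-2.5000)²+(-3.5000)²)=4.3012, C_1=4.3011: taut
cable 2: √((1.5000)²+(-8.5000)²)=8.6313, C_2=9.5930: slack
cable 3: √((5.5000)²+(-8.5000)²)=10.1242, C_3=11.4073: slack
cable 4: √((-2.5000)²+(1.5000)²)=2.9155, C_4=2.9154: taut

2, 3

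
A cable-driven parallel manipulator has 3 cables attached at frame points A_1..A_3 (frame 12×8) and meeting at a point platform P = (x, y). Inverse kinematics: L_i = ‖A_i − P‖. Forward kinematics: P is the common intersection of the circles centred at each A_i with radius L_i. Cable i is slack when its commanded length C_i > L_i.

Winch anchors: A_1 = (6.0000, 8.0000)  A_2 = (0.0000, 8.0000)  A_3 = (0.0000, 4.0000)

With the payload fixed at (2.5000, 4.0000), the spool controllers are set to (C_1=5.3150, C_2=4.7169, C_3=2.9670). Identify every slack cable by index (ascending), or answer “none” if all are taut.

3

cable 1: L_1 = ‖A_1−P‖ = 5.3151;  C_1 = 5.3150 → taut
cable 2: L_2 = ‖A_2−P‖ = 4.7170;  C_2 = 4.7169 → taut
cable 3: L_3 = ‖A_3−P‖ = 2.5000;  C_3 = 2.9670 → slack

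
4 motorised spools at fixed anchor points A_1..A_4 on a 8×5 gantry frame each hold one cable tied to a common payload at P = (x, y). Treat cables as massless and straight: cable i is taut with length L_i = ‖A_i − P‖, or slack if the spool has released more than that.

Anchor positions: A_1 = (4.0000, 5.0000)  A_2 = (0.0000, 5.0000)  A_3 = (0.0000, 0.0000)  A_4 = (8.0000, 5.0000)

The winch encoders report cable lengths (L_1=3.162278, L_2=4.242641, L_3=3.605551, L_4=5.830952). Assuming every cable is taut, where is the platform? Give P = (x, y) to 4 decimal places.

(3.0000, 2.0000)

circle eqns → linear via eq_j − eq_1; set k_j = A_j·A_j − L_j²
k_1 = 16.0000+25.0000−10.0000 = 31.0000
8.0000·x + 0.0000·y = k_1−k_2 = 24.0000
8.0000·x + 10.0000·y = k_1−k_3 = 44.0000
-8.0000·x + 0.0000·y = k_1−k_4 = -24.0000
solve first two rows → x=3.0000, y=2.0000
check cable 4: ‖A_4−P‖² = 34.0000 ≈ L_4² = 34.0000 ✓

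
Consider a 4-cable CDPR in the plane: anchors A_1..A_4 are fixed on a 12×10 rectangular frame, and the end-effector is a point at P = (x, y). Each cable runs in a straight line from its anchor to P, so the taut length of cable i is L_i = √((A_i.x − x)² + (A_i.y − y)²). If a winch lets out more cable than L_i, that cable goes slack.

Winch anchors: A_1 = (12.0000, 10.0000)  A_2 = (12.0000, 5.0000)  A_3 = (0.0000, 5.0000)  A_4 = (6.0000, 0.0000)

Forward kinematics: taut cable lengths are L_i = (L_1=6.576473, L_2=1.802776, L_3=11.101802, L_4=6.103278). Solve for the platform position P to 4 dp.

(11.0000, 3.5000)

each cable: (A_i−P)·(A_i−P) = L_i²; let c_i = ‖A_i‖²−L_i²
c_1 = 144.0000+100.0000−43.2500 = 200.7500
row 1: 0.0000x + 10.0000y = 35.0000  (c_2=165.7500)
row 2: 24.0000x + 10.0000y = 299.0000  (c_3=-98.2500)
row 3: 12.0000x + 20.0000y = 202.0000  (c_4=-1.2500)
Cramer on rows 1–2 → x = 11.0000, y = 3.5000
check cable 4: ‖A_4−P‖² = 37.2500 ≈ L_4² = 37.2500 ✓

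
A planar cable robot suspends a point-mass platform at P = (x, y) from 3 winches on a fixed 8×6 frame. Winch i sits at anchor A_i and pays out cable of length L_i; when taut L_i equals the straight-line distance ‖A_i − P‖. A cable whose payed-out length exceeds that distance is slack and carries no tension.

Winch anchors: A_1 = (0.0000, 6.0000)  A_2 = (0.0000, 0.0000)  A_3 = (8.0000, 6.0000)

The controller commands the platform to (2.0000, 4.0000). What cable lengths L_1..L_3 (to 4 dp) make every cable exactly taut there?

L_1 = √((0.0000−2.0000)² + (6.0000−4.0000)²) = 2.8284
L_2 = √((0.0000−2.0000)² + (0.0000−4.0000)²) = 4.4721
L_3 = √((8.0000−2.0000)² + (6.0000−4.0000)²) = 6.3246

(2.8284, 4.4721, 6.3246)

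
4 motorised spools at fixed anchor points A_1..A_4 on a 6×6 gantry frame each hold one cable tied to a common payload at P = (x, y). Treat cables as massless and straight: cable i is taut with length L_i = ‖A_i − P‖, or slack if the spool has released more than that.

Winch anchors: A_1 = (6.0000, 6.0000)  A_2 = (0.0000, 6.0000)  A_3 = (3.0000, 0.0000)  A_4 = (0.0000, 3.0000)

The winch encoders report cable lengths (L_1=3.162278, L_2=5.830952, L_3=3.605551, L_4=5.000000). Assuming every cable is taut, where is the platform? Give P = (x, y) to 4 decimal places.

expand ‖A_i−P‖²=L_i² and subtract eq 1 (c_i ≔ ‖A_i‖²−L_i²)
c_1 = 36.0000+36.0000−10.0000 = 62.0000
eq1−eq2 → [12.0000  0.0000]·P = 60.0000
eq1−eq3 → [6.0000  12.0000]·P = 66.0000
eq1−eq4 → [12.0000  6.0000]·P = 78.0000
2×2 solve → P = (5.0000, 3.0000)
check cable 4: ‖A_4−P‖² = 25.0000 ≈ L_4² = 25.0000 ✓

(5.0000, 3.0000)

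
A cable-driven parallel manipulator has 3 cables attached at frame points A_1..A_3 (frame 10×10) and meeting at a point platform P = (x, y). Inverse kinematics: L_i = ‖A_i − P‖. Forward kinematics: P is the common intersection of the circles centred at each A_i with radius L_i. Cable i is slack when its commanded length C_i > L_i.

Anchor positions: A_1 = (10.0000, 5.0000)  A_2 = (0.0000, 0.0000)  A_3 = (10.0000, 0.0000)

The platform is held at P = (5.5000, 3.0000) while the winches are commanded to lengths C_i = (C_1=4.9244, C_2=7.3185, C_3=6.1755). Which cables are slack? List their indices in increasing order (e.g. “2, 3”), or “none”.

cable 1: L_1 = ‖A_1−P‖ = 4.9244;  C_1 = 4.9244 → taut
cable 2: L_2 = ‖A_2−P‖ = 6.2650;  C_2 = 7.3185 → slack
cable 3: L_3 = ‖A_3−P‖ = 5.4083;  C_3 = 6.1755 → slack

2, 3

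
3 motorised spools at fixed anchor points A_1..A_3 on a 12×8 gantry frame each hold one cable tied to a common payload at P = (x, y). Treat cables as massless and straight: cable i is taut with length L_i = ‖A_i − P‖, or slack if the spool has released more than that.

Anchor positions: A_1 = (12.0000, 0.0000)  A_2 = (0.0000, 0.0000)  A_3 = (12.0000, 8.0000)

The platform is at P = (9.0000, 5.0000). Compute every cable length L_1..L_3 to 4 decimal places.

(5.8310, 10.2956, 4.2426)

cable 1: Δx=3.0000, Δy=-5.0000; L_1 = √(Δx²+Δy²) = 5.8310
cable 2: Δx=-9.0000, Δy=-5.0000; L_2 = √(Δx²+Δy²) = 10.2956
cable 3: Δx=3.0000, Δy=3.0000; L_3 = √(Δx²+Δy²) = 4.2426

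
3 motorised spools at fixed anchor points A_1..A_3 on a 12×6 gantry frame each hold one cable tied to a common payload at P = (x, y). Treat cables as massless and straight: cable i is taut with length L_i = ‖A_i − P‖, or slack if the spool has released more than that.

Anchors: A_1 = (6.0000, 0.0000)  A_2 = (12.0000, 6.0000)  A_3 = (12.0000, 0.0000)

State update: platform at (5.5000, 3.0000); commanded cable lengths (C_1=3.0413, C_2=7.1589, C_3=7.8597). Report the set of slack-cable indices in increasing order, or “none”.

3

i=1: geometric 3.0414 vs commanded 3.0413 ⇒ taut
i=2: geometric 7.1589 vs commanded 7.1589 ⇒ taut
i=3: geometric 7.1589 vs commanded 7.8597 ⇒ slack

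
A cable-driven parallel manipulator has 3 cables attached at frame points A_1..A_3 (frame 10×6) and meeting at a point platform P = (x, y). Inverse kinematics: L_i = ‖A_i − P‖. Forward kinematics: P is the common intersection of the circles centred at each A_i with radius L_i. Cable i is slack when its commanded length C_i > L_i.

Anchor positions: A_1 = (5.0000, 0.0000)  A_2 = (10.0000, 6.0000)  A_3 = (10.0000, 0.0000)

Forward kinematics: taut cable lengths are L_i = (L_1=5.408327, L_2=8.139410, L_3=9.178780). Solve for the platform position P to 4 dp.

expand ‖A_i−P‖²=L_i² and subtract eq 1 (k_i ≔ ‖A_i‖²−L_i²)
k_1 = 25.0000+0.0000−29.2500 = -4.2500
eq1−eq2 → [-10.0000  -12.0000]·P = -74.0000
eq1−eq3 → [-10.0000  0.0000]·P = -20.0000
2×2 solve → P = (2.0000, 4.5000)

(2.0000, 4.5000)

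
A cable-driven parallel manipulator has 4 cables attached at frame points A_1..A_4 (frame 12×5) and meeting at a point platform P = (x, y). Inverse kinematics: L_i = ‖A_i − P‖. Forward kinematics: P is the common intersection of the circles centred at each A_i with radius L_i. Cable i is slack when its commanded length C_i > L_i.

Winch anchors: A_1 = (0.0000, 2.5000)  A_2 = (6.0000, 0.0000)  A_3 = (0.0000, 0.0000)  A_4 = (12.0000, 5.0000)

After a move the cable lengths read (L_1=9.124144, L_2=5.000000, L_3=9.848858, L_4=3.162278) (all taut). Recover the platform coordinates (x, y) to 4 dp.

each cable: (A_i−P)·(A_i−P) = L_i²; let q_i = ‖A_i‖²−L_i²
q_1 = 0.0000+6.2500−83.2500 = -77.0000
row 1: -12.0000x + 5.0000y = -88.0000  (q_2=11.0000)
row 2: 0.0000x + 5.0000y = 20.0000  (q_3=-97.0000)
row 3: -24.0000x − 5.0000y = -236.0000  (q_4=159.0000)
Cramer on rows 1–2 → x = 9.0000, y = 4.0000
check cable 4: ‖A_4−P‖² = 10.0000 ≈ L_4² = 10.0000 ✓

(9.0000, 4.0000)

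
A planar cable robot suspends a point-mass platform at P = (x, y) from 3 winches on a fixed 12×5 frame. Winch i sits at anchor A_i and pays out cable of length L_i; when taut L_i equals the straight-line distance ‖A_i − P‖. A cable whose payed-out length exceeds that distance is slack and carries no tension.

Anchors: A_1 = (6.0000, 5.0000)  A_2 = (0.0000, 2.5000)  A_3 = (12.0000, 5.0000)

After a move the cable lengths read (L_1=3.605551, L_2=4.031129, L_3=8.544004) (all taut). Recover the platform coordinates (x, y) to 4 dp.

expand ‖A_i−P‖²=L_i² and subtract eq 1 (c_i ≔ ‖A_i‖²−L_i²)
c_1 = 36.0000+25.0000−13.0000 = 48.0000
eq1−eq2 → [12.0000  5.0000]·P = 58.0000
eq1−eq3 → [-12.0000  0.0000]·P = -48.0000
2×2 solve → P = (4.0000, 2.0000)

(4.0000, 2.0000)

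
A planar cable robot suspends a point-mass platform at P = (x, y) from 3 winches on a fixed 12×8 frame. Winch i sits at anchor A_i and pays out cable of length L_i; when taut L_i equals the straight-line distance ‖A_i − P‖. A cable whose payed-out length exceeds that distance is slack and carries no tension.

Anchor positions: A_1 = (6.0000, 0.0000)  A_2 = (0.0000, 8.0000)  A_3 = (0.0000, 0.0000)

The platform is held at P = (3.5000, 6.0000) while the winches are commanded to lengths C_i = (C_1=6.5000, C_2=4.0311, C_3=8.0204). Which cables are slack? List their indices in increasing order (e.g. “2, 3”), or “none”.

3

cable 1: L_1 = ‖A_1−P‖ = 6.5000;  C_1 = 6.5000 → taut
cable 2: L_2 = ‖A_2−P‖ = 4.0311;  C_2 = 4.0311 → taut
cable 3: L_3 = ‖A_3−P‖ = 6.9462;  C_3 = 8.0204 → slack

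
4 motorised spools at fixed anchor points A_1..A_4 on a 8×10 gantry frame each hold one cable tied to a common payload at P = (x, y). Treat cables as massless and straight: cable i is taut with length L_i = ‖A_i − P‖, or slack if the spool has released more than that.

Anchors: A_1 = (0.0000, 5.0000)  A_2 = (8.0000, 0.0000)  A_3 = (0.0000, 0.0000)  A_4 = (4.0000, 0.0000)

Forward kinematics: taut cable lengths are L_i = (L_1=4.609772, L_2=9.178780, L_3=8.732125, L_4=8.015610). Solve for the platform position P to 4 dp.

(3.5000, 8.0000)

circle eqns → linear via eq_j − eq_1; set k_j = A_j·A_j − L_j²
k_1 = 0.0000+25.0000−21.2500 = 3.7500
-16.0000·x + 10.0000·y = k_1−k_2 = 24.0000
0.0000·x + 10.0000·y = k_1−k_3 = 80.0000
-8.0000·x + 10.0000·y = k_1−k_4 = 52.0000
solve first two rows → x=3.5000, y=8.0000
check cable 4: ‖A_4−P‖² = 64.2500 ≈ L_4² = 64.2500 ✓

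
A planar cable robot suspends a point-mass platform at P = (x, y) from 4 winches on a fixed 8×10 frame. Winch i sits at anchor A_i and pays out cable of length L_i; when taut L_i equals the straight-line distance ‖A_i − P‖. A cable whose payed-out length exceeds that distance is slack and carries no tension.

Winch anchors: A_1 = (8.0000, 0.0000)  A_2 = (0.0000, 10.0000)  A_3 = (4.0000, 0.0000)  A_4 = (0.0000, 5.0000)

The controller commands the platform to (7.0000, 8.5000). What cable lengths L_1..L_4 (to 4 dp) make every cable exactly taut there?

(8.5586, 7.1589, 9.0139, 7.8262)

L_1: Δ = A_1−P = (1.0000, -8.5000) → ‖Δ‖ = √73.2500 = 8.5586
L_2: Δ = A_2−P = (-7.0000, 1.5000) → ‖Δ‖ = √51.2500 = 7.1589
L_3: Δ = A_3−P = (-3.0000, -8.5000) → ‖Δ‖ = √81.2500 = 9.0139
L_4: Δ = A_4−P = (-7.0000, -3.5000) → ‖Δ‖ = √61.2500 = 7.8262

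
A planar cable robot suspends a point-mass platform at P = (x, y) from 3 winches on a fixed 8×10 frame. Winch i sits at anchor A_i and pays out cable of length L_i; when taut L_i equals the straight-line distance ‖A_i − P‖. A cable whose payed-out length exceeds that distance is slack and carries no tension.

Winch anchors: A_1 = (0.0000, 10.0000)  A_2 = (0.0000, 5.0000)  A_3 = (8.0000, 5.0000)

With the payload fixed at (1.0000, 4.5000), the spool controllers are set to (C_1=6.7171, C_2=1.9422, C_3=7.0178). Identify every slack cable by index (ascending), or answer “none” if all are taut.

cable 1: √((-1.0000)²+(5.5000)²)=5.5902, C_1=6.7171: slack
cable 2: √((-1.0000)²+(0.5000)²)=1.1180, C_2=1.9422: slack
cable 3: √((7.0000)²+(0.5000)²)=7.0178, C_3=7.0178: taut

1, 2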